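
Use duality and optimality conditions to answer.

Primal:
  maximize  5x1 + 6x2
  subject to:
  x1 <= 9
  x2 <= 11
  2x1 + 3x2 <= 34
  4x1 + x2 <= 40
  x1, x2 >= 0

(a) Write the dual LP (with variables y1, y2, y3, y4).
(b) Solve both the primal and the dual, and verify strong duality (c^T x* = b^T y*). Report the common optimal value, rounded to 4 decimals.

The standard primal-dual pair for 'max c^T x s.t. A x <= b, x >= 0' is:
  Dual:  min b^T y  s.t.  A^T y >= c,  y >= 0.

So the dual LP is:
  minimize  9y1 + 11y2 + 34y3 + 40y4
  subject to:
    y1 + 2y3 + 4y4 >= 5
    y2 + 3y3 + y4 >= 6
    y1, y2, y3, y4 >= 0

Solving the primal: x* = (8.6, 5.6).
  primal value c^T x* = 76.6.
Solving the dual: y* = (0, 0, 1.9, 0.3).
  dual value b^T y* = 76.6.
Strong duality: c^T x* = b^T y*. Confirmed.

76.6


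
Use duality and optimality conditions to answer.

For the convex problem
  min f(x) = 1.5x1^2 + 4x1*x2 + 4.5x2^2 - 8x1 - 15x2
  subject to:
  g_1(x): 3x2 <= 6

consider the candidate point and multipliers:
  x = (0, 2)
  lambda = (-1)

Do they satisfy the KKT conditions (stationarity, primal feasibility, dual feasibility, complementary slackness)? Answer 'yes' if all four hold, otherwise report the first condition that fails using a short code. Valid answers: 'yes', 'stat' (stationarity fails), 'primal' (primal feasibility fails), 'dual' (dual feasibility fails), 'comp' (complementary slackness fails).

Gradient of f: grad f(x) = Q x + c = (0, 3)
Constraint values g_i(x) = a_i^T x - b_i:
  g_1((0, 2)) = 0
Stationarity residual: grad f(x) + sum_i lambda_i a_i = (0, 0)
  -> stationarity OK
Primal feasibility (all g_i <= 0): OK
Dual feasibility (all lambda_i >= 0): FAILS
Complementary slackness (lambda_i * g_i(x) = 0 for all i): OK

Verdict: the first failing condition is dual_feasibility -> dual.

dual


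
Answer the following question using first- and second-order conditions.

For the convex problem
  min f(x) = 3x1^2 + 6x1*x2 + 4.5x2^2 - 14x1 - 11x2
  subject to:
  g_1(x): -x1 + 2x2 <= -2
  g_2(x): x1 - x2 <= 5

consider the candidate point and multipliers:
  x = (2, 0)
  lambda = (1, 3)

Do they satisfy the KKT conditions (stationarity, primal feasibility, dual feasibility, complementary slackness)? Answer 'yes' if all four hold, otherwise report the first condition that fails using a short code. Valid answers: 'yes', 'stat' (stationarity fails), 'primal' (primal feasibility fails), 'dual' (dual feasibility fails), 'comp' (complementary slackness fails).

Gradient of f: grad f(x) = Q x + c = (-2, 1)
Constraint values g_i(x) = a_i^T x - b_i:
  g_1((2, 0)) = 0
  g_2((2, 0)) = -3
Stationarity residual: grad f(x) + sum_i lambda_i a_i = (0, 0)
  -> stationarity OK
Primal feasibility (all g_i <= 0): OK
Dual feasibility (all lambda_i >= 0): OK
Complementary slackness (lambda_i * g_i(x) = 0 for all i): FAILS

Verdict: the first failing condition is complementary_slackness -> comp.

comp


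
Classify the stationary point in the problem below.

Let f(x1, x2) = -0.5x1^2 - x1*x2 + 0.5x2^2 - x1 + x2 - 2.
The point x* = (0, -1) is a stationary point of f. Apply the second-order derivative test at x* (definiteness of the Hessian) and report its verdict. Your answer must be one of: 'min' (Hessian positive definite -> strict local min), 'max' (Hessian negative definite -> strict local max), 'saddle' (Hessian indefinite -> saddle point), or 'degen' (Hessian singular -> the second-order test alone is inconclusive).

Compute the Hessian H = grad^2 f:
  H = [[-1, -1], [-1, 1]]
Verify stationarity: grad f(x*) = H x* + g = (0, 0).
Eigenvalues of H: -1.4142, 1.4142.
Eigenvalues have mixed signs, so H is indefinite -> x* is a saddle point.

saddle


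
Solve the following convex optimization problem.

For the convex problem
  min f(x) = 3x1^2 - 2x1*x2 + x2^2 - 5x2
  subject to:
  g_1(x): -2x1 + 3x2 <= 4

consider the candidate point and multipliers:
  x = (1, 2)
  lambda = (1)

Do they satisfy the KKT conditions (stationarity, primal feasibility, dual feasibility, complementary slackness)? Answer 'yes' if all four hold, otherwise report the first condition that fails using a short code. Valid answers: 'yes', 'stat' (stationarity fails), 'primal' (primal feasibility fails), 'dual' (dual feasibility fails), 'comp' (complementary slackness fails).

Gradient of f: grad f(x) = Q x + c = (2, -3)
Constraint values g_i(x) = a_i^T x - b_i:
  g_1((1, 2)) = 0
Stationarity residual: grad f(x) + sum_i lambda_i a_i = (0, 0)
  -> stationarity OK
Primal feasibility (all g_i <= 0): OK
Dual feasibility (all lambda_i >= 0): OK
Complementary slackness (lambda_i * g_i(x) = 0 for all i): OK

Verdict: yes, KKT holds.

yes


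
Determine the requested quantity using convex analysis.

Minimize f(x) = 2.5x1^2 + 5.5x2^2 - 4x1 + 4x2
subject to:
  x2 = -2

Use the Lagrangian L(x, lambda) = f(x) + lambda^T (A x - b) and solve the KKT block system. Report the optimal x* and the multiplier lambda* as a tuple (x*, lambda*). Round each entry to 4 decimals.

Form the Lagrangian:
  L(x, lambda) = (1/2) x^T Q x + c^T x + lambda^T (A x - b)
Stationarity (grad_x L = 0): Q x + c + A^T lambda = 0.
Primal feasibility: A x = b.

This gives the KKT block system:
  [ Q   A^T ] [ x     ]   [-c ]
  [ A    0  ] [ lambda ] = [ b ]

Solving the linear system:
  x*      = (0.8, -2)
  lambda* = (18)
  f(x*)   = 12.4

x* = (0.8, -2), lambda* = (18)


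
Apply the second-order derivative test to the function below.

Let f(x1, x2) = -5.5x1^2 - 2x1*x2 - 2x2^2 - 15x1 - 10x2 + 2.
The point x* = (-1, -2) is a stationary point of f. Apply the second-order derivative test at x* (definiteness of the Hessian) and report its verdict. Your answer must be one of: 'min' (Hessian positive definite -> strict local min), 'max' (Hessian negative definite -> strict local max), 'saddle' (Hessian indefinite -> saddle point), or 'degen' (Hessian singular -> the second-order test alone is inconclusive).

Compute the Hessian H = grad^2 f:
  H = [[-11, -2], [-2, -4]]
Verify stationarity: grad f(x*) = H x* + g = (0, 0).
Eigenvalues of H: -11.5311, -3.4689.
Both eigenvalues < 0, so H is negative definite -> x* is a strict local max.

max


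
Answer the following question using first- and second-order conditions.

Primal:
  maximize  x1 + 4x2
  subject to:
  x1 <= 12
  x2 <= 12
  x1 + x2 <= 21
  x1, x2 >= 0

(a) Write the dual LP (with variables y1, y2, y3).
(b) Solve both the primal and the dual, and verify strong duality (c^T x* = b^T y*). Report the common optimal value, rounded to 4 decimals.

The standard primal-dual pair for 'max c^T x s.t. A x <= b, x >= 0' is:
  Dual:  min b^T y  s.t.  A^T y >= c,  y >= 0.

So the dual LP is:
  minimize  12y1 + 12y2 + 21y3
  subject to:
    y1 + y3 >= 1
    y2 + y3 >= 4
    y1, y2, y3 >= 0

Solving the primal: x* = (9, 12).
  primal value c^T x* = 57.
Solving the dual: y* = (0, 3, 1).
  dual value b^T y* = 57.
Strong duality: c^T x* = b^T y*. Confirmed.

57


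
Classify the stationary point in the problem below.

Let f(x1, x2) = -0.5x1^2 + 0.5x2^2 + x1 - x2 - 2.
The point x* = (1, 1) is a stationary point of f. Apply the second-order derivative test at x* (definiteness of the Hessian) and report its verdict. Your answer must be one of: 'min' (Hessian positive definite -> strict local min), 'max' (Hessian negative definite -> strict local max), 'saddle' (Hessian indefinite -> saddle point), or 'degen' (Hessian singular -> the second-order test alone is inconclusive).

Compute the Hessian H = grad^2 f:
  H = [[-1, 0], [0, 1]]
Verify stationarity: grad f(x*) = H x* + g = (0, 0).
Eigenvalues of H: -1, 1.
Eigenvalues have mixed signs, so H is indefinite -> x* is a saddle point.

saddle


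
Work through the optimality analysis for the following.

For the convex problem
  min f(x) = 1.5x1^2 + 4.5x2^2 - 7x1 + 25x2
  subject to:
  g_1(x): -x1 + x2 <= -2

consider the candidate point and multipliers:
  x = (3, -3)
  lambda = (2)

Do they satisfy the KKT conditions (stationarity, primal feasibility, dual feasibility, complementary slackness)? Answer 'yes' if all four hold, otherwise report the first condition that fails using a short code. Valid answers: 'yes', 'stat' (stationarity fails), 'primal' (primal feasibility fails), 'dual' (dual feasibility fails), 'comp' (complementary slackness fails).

Gradient of f: grad f(x) = Q x + c = (2, -2)
Constraint values g_i(x) = a_i^T x - b_i:
  g_1((3, -3)) = -4
Stationarity residual: grad f(x) + sum_i lambda_i a_i = (0, 0)
  -> stationarity OK
Primal feasibility (all g_i <= 0): OK
Dual feasibility (all lambda_i >= 0): OK
Complementary slackness (lambda_i * g_i(x) = 0 for all i): FAILS

Verdict: the first failing condition is complementary_slackness -> comp.

comp


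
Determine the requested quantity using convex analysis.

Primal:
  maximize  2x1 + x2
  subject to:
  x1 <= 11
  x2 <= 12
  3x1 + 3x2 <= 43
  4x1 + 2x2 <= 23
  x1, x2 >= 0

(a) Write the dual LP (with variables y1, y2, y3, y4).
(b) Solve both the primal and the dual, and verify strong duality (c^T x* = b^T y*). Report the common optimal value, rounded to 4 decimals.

The standard primal-dual pair for 'max c^T x s.t. A x <= b, x >= 0' is:
  Dual:  min b^T y  s.t.  A^T y >= c,  y >= 0.

So the dual LP is:
  minimize  11y1 + 12y2 + 43y3 + 23y4
  subject to:
    y1 + 3y3 + 4y4 >= 2
    y2 + 3y3 + 2y4 >= 1
    y1, y2, y3, y4 >= 0

Solving the primal: x* = (0, 11.5).
  primal value c^T x* = 11.5.
Solving the dual: y* = (0, 0, 0, 0.5).
  dual value b^T y* = 11.5.
Strong duality: c^T x* = b^T y*. Confirmed.

11.5


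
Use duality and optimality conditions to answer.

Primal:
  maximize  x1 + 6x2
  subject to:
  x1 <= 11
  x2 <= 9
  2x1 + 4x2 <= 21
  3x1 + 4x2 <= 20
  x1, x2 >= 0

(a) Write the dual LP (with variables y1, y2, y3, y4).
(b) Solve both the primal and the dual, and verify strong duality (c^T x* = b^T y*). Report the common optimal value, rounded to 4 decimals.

The standard primal-dual pair for 'max c^T x s.t. A x <= b, x >= 0' is:
  Dual:  min b^T y  s.t.  A^T y >= c,  y >= 0.

So the dual LP is:
  minimize  11y1 + 9y2 + 21y3 + 20y4
  subject to:
    y1 + 2y3 + 3y4 >= 1
    y2 + 4y3 + 4y4 >= 6
    y1, y2, y3, y4 >= 0

Solving the primal: x* = (0, 5).
  primal value c^T x* = 30.
Solving the dual: y* = (0, 0, 0, 1.5).
  dual value b^T y* = 30.
Strong duality: c^T x* = b^T y*. Confirmed.

30


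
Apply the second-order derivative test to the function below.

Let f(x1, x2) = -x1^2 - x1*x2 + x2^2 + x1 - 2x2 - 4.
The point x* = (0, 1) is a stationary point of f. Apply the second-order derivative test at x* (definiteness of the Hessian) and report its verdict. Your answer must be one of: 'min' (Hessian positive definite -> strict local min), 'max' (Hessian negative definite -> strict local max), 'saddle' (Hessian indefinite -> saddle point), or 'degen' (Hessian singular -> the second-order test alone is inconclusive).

Compute the Hessian H = grad^2 f:
  H = [[-2, -1], [-1, 2]]
Verify stationarity: grad f(x*) = H x* + g = (0, 0).
Eigenvalues of H: -2.2361, 2.2361.
Eigenvalues have mixed signs, so H is indefinite -> x* is a saddle point.

saddle


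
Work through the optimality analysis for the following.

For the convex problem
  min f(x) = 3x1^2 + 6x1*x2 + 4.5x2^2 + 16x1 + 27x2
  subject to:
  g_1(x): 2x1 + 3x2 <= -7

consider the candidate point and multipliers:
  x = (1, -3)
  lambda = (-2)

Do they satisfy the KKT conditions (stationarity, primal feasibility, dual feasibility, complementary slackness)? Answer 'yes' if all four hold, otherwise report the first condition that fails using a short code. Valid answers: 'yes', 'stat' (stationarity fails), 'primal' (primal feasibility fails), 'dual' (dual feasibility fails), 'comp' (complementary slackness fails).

Gradient of f: grad f(x) = Q x + c = (4, 6)
Constraint values g_i(x) = a_i^T x - b_i:
  g_1((1, -3)) = 0
Stationarity residual: grad f(x) + sum_i lambda_i a_i = (0, 0)
  -> stationarity OK
Primal feasibility (all g_i <= 0): OK
Dual feasibility (all lambda_i >= 0): FAILS
Complementary slackness (lambda_i * g_i(x) = 0 for all i): OK

Verdict: the first failing condition is dual_feasibility -> dual.

dual


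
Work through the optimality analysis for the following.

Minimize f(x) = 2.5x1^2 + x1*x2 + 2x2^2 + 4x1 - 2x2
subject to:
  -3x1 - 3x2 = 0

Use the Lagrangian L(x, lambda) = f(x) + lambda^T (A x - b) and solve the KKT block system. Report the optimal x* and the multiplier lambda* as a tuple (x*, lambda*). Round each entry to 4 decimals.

Form the Lagrangian:
  L(x, lambda) = (1/2) x^T Q x + c^T x + lambda^T (A x - b)
Stationarity (grad_x L = 0): Q x + c + A^T lambda = 0.
Primal feasibility: A x = b.

This gives the KKT block system:
  [ Q   A^T ] [ x     ]   [-c ]
  [ A    0  ] [ lambda ] = [ b ]

Solving the linear system:
  x*      = (-0.8571, 0.8571)
  lambda* = (0.1905)
  f(x*)   = -2.5714

x* = (-0.8571, 0.8571), lambda* = (0.1905)


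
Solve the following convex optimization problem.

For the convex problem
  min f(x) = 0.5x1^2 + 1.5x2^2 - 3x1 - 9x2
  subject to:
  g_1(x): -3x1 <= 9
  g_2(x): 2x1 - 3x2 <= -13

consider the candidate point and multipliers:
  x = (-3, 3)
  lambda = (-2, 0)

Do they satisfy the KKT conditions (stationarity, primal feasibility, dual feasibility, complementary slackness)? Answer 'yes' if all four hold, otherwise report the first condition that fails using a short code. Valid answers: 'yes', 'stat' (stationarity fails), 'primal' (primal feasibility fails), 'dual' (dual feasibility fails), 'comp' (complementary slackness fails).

Gradient of f: grad f(x) = Q x + c = (-6, 0)
Constraint values g_i(x) = a_i^T x - b_i:
  g_1((-3, 3)) = 0
  g_2((-3, 3)) = -2
Stationarity residual: grad f(x) + sum_i lambda_i a_i = (0, 0)
  -> stationarity OK
Primal feasibility (all g_i <= 0): OK
Dual feasibility (all lambda_i >= 0): FAILS
Complementary slackness (lambda_i * g_i(x) = 0 for all i): OK

Verdict: the first failing condition is dual_feasibility -> dual.

dual


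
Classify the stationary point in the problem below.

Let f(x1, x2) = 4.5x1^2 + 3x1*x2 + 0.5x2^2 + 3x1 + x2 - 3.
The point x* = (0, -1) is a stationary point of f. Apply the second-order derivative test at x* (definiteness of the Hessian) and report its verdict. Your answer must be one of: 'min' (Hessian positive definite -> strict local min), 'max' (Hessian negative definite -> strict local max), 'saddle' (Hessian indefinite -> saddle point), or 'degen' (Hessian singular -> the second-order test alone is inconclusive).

Compute the Hessian H = grad^2 f:
  H = [[9, 3], [3, 1]]
Verify stationarity: grad f(x*) = H x* + g = (0, 0).
Eigenvalues of H: 0, 10.
H has a zero eigenvalue (singular; positive semidefinite but not definite), so H is neither positive definite, negative definite, nor indefinite. The second-order test alone is inconclusive -> degen.
(Indeed, f is constant along the null direction of H through x*, so x* is not a strict local extremum.)

degen


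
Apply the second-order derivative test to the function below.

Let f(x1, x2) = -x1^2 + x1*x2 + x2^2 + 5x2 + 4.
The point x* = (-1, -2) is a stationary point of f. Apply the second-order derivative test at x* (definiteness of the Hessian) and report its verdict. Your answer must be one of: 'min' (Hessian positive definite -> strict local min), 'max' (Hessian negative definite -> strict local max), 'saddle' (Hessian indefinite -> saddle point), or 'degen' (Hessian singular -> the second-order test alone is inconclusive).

Compute the Hessian H = grad^2 f:
  H = [[-2, 1], [1, 2]]
Verify stationarity: grad f(x*) = H x* + g = (0, 0).
Eigenvalues of H: -2.2361, 2.2361.
Eigenvalues have mixed signs, so H is indefinite -> x* is a saddle point.

saddle


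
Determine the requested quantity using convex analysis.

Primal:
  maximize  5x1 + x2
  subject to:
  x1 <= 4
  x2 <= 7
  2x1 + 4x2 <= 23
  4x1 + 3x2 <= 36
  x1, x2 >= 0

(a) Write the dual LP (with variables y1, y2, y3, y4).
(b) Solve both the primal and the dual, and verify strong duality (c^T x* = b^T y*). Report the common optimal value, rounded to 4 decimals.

The standard primal-dual pair for 'max c^T x s.t. A x <= b, x >= 0' is:
  Dual:  min b^T y  s.t.  A^T y >= c,  y >= 0.

So the dual LP is:
  minimize  4y1 + 7y2 + 23y3 + 36y4
  subject to:
    y1 + 2y3 + 4y4 >= 5
    y2 + 4y3 + 3y4 >= 1
    y1, y2, y3, y4 >= 0

Solving the primal: x* = (4, 3.75).
  primal value c^T x* = 23.75.
Solving the dual: y* = (4.5, 0, 0.25, 0).
  dual value b^T y* = 23.75.
Strong duality: c^T x* = b^T y*. Confirmed.

23.75


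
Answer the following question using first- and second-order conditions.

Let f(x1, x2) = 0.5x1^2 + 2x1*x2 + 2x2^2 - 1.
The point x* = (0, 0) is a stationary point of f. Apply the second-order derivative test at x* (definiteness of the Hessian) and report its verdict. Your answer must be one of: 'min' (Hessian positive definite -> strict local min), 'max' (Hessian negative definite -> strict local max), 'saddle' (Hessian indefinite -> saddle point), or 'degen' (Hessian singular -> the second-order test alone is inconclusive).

Compute the Hessian H = grad^2 f:
  H = [[1, 2], [2, 4]]
Verify stationarity: grad f(x*) = H x* + g = (0, 0).
Eigenvalues of H: 0, 5.
H has a zero eigenvalue (singular; positive semidefinite but not definite), so H is neither positive definite, negative definite, nor indefinite. The second-order test alone is inconclusive -> degen.
(Indeed, f is constant along the null direction of H through x*, so x* is not a strict local extremum.)

degen


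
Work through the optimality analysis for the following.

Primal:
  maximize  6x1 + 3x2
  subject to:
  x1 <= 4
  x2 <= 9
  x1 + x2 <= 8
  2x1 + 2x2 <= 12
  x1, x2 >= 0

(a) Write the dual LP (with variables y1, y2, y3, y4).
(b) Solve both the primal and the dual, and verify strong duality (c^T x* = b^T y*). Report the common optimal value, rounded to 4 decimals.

The standard primal-dual pair for 'max c^T x s.t. A x <= b, x >= 0' is:
  Dual:  min b^T y  s.t.  A^T y >= c,  y >= 0.

So the dual LP is:
  minimize  4y1 + 9y2 + 8y3 + 12y4
  subject to:
    y1 + y3 + 2y4 >= 6
    y2 + y3 + 2y4 >= 3
    y1, y2, y3, y4 >= 0

Solving the primal: x* = (4, 2).
  primal value c^T x* = 30.
Solving the dual: y* = (3, 0, 0, 1.5).
  dual value b^T y* = 30.
Strong duality: c^T x* = b^T y*. Confirmed.

30


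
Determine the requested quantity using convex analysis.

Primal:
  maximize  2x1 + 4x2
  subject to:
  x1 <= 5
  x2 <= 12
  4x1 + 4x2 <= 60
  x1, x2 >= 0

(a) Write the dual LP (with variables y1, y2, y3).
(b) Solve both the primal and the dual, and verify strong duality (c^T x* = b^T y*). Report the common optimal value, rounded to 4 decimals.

The standard primal-dual pair for 'max c^T x s.t. A x <= b, x >= 0' is:
  Dual:  min b^T y  s.t.  A^T y >= c,  y >= 0.

So the dual LP is:
  minimize  5y1 + 12y2 + 60y3
  subject to:
    y1 + 4y3 >= 2
    y2 + 4y3 >= 4
    y1, y2, y3 >= 0

Solving the primal: x* = (3, 12).
  primal value c^T x* = 54.
Solving the dual: y* = (0, 2, 0.5).
  dual value b^T y* = 54.
Strong duality: c^T x* = b^T y*. Confirmed.

54


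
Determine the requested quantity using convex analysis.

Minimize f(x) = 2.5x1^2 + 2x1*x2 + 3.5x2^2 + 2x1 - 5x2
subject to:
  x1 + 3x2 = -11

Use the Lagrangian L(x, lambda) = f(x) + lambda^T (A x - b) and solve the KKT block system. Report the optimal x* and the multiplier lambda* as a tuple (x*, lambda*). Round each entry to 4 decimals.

Form the Lagrangian:
  L(x, lambda) = (1/2) x^T Q x + c^T x + lambda^T (A x - b)
Stationarity (grad_x L = 0): Q x + c + A^T lambda = 0.
Primal feasibility: A x = b.

This gives the KKT block system:
  [ Q   A^T ] [ x     ]   [-c ]
  [ A    0  ] [ lambda ] = [ b ]

Solving the linear system:
  x*      = (-1.1, -3.3)
  lambda* = (10.1)
  f(x*)   = 62.7

x* = (-1.1, -3.3), lambda* = (10.1)


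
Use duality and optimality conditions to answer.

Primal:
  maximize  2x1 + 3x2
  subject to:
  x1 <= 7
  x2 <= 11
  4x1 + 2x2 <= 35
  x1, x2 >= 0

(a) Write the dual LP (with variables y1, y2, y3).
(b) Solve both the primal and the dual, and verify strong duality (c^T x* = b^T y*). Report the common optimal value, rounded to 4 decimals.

The standard primal-dual pair for 'max c^T x s.t. A x <= b, x >= 0' is:
  Dual:  min b^T y  s.t.  A^T y >= c,  y >= 0.

So the dual LP is:
  minimize  7y1 + 11y2 + 35y3
  subject to:
    y1 + 4y3 >= 2
    y2 + 2y3 >= 3
    y1, y2, y3 >= 0

Solving the primal: x* = (3.25, 11).
  primal value c^T x* = 39.5.
Solving the dual: y* = (0, 2, 0.5).
  dual value b^T y* = 39.5.
Strong duality: c^T x* = b^T y*. Confirmed.

39.5


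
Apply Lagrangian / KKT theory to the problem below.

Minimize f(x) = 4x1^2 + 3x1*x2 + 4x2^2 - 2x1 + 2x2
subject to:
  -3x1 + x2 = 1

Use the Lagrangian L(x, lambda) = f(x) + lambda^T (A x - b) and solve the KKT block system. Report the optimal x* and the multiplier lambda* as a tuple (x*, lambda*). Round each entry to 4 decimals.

Form the Lagrangian:
  L(x, lambda) = (1/2) x^T Q x + c^T x + lambda^T (A x - b)
Stationarity (grad_x L = 0): Q x + c + A^T lambda = 0.
Primal feasibility: A x = b.

This gives the KKT block system:
  [ Q   A^T ] [ x     ]   [-c ]
  [ A    0  ] [ lambda ] = [ b ]

Solving the linear system:
  x*      = (-0.3163, 0.051)
  lambda* = (-1.4592)
  f(x*)   = 1.0969

x* = (-0.3163, 0.051), lambda* = (-1.4592)


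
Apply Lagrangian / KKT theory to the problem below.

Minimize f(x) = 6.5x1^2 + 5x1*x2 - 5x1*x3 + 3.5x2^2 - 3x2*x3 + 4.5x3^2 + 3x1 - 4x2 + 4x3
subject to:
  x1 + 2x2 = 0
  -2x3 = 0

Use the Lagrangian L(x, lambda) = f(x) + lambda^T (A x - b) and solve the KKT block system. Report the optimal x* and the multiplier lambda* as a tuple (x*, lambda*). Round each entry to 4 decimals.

Form the Lagrangian:
  L(x, lambda) = (1/2) x^T Q x + c^T x + lambda^T (A x - b)
Stationarity (grad_x L = 0): Q x + c + A^T lambda = 0.
Primal feasibility: A x = b.

This gives the KKT block system:
  [ Q   A^T ] [ x     ]   [-c ]
  [ A    0  ] [ lambda ] = [ b ]

Solving the linear system:
  x*      = (-0.5128, 0.2564, 0)
  lambda* = (2.3846, 2.8974)
  f(x*)   = -1.2821

x* = (-0.5128, 0.2564, 0), lambda* = (2.3846, 2.8974)


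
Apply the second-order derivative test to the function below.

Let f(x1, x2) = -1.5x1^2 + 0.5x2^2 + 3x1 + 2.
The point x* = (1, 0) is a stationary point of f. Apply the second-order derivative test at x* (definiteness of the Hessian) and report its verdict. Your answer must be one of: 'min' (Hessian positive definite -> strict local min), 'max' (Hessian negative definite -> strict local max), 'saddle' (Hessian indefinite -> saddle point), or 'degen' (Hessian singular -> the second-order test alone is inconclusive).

Compute the Hessian H = grad^2 f:
  H = [[-3, 0], [0, 1]]
Verify stationarity: grad f(x*) = H x* + g = (0, 0).
Eigenvalues of H: -3, 1.
Eigenvalues have mixed signs, so H is indefinite -> x* is a saddle point.

saddle


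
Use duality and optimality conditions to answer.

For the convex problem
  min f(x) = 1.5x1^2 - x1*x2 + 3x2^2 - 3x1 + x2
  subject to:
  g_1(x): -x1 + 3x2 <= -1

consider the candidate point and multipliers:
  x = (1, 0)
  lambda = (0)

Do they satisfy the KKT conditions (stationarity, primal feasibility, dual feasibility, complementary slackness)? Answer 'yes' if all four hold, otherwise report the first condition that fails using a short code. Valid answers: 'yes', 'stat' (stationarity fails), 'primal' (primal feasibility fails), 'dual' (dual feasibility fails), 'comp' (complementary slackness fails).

Gradient of f: grad f(x) = Q x + c = (0, 0)
Constraint values g_i(x) = a_i^T x - b_i:
  g_1((1, 0)) = 0
Stationarity residual: grad f(x) + sum_i lambda_i a_i = (0, 0)
  -> stationarity OK
Primal feasibility (all g_i <= 0): OK
Dual feasibility (all lambda_i >= 0): OK
Complementary slackness (lambda_i * g_i(x) = 0 for all i): OK

Verdict: yes, KKT holds.

yes


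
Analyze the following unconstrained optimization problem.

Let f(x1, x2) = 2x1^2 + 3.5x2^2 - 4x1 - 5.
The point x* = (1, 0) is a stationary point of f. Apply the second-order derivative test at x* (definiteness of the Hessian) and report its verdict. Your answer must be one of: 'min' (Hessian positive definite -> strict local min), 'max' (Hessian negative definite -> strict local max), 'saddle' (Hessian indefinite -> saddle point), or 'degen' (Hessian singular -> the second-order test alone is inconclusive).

Compute the Hessian H = grad^2 f:
  H = [[4, 0], [0, 7]]
Verify stationarity: grad f(x*) = H x* + g = (0, 0).
Eigenvalues of H: 4, 7.
Both eigenvalues > 0, so H is positive definite -> x* is a strict local min.

min


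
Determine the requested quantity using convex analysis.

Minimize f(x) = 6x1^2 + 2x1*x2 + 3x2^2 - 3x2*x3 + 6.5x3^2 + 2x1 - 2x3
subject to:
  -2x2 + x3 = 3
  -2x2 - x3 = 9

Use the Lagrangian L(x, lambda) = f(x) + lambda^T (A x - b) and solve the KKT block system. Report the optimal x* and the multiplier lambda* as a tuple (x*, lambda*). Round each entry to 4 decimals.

Form the Lagrangian:
  L(x, lambda) = (1/2) x^T Q x + c^T x + lambda^T (A x - b)
Stationarity (grad_x L = 0): Q x + c + A^T lambda = 0.
Primal feasibility: A x = b.

This gives the KKT block system:
  [ Q   A^T ] [ x     ]   [-c ]
  [ A    0  ] [ lambda ] = [ b ]

Solving the linear system:
  x*      = (0.3333, -3, -3)
  lambda* = (13.9167, -18.0833)
  f(x*)   = 63.8333

x* = (0.3333, -3, -3), lambda* = (13.9167, -18.0833)


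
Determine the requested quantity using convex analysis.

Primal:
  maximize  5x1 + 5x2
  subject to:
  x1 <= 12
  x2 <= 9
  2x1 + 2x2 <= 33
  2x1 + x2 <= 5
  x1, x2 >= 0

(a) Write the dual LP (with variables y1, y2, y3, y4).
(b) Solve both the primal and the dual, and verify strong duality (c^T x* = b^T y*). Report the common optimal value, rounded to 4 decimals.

The standard primal-dual pair for 'max c^T x s.t. A x <= b, x >= 0' is:
  Dual:  min b^T y  s.t.  A^T y >= c,  y >= 0.

So the dual LP is:
  minimize  12y1 + 9y2 + 33y3 + 5y4
  subject to:
    y1 + 2y3 + 2y4 >= 5
    y2 + 2y3 + y4 >= 5
    y1, y2, y3, y4 >= 0

Solving the primal: x* = (0, 5).
  primal value c^T x* = 25.
Solving the dual: y* = (0, 0, 0, 5).
  dual value b^T y* = 25.
Strong duality: c^T x* = b^T y*. Confirmed.

25


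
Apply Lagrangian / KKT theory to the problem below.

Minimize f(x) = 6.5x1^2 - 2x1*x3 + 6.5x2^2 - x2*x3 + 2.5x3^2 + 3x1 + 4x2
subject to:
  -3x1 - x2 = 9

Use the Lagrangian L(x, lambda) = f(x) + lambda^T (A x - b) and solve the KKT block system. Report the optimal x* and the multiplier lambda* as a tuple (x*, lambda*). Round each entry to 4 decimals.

Form the Lagrangian:
  L(x, lambda) = (1/2) x^T Q x + c^T x + lambda^T (A x - b)
Stationarity (grad_x L = 0): Q x + c + A^T lambda = 0.
Primal feasibility: A x = b.

This gives the KKT block system:
  [ Q   A^T ] [ x     ]   [-c ]
  [ A    0  ] [ lambda ] = [ b ]

Solving the linear system:
  x*      = (-2.621, -1.1371, -1.2758)
  lambda* = (-9.5069)
  f(x*)   = 36.5755

x* = (-2.621, -1.1371, -1.2758), lambda* = (-9.5069)


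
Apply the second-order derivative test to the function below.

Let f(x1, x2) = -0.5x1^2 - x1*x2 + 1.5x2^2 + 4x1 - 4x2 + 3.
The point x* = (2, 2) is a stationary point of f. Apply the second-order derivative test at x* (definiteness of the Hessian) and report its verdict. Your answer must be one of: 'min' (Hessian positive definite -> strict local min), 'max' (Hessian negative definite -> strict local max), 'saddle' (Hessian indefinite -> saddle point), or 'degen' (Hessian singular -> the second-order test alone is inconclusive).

Compute the Hessian H = grad^2 f:
  H = [[-1, -1], [-1, 3]]
Verify stationarity: grad f(x*) = H x* + g = (0, 0).
Eigenvalues of H: -1.2361, 3.2361.
Eigenvalues have mixed signs, so H is indefinite -> x* is a saddle point.

saddle


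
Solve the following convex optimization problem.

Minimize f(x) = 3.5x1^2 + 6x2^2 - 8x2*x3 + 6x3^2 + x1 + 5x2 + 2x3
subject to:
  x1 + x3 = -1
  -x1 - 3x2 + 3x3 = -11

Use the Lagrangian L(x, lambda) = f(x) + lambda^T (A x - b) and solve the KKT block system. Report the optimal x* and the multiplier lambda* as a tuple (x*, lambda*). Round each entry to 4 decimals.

Form the Lagrangian:
  L(x, lambda) = (1/2) x^T Q x + c^T x + lambda^T (A x - b)
Stationarity (grad_x L = 0): Q x + c + A^T lambda = 0.
Primal feasibility: A x = b.

This gives the KKT block system:
  [ Q   A^T ] [ x     ]   [-c ]
  [ A    0  ] [ lambda ] = [ b ]

Solving the linear system:
  x*      = (1.4561, 0.7251, -2.4561)
  lambda* = (-0.076, 11.117)
  f(x*)   = 61.1901

x* = (1.4561, 0.7251, -2.4561), lambda* = (-0.076, 11.117)


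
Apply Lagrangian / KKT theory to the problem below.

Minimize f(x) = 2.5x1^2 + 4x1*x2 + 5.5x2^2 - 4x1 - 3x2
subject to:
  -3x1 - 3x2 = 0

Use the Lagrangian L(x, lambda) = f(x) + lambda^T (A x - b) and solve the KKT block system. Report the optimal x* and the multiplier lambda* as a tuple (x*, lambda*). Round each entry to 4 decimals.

Form the Lagrangian:
  L(x, lambda) = (1/2) x^T Q x + c^T x + lambda^T (A x - b)
Stationarity (grad_x L = 0): Q x + c + A^T lambda = 0.
Primal feasibility: A x = b.

This gives the KKT block system:
  [ Q   A^T ] [ x     ]   [-c ]
  [ A    0  ] [ lambda ] = [ b ]

Solving the linear system:
  x*      = (0.125, -0.125)
  lambda* = (-1.2917)
  f(x*)   = -0.0625

x* = (0.125, -0.125), lambda* = (-1.2917)


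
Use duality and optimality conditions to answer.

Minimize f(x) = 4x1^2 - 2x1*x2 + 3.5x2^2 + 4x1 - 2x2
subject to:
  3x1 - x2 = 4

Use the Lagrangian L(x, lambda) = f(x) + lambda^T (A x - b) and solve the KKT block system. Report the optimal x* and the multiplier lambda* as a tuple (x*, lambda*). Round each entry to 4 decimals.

Form the Lagrangian:
  L(x, lambda) = (1/2) x^T Q x + c^T x + lambda^T (A x - b)
Stationarity (grad_x L = 0): Q x + c + A^T lambda = 0.
Primal feasibility: A x = b.

This gives the KKT block system:
  [ Q   A^T ] [ x     ]   [-c ]
  [ A    0  ] [ lambda ] = [ b ]

Solving the linear system:
  x*      = (1.322, -0.0339)
  lambda* = (-4.8814)
  f(x*)   = 12.4407

x* = (1.322, -0.0339), lambda* = (-4.8814)


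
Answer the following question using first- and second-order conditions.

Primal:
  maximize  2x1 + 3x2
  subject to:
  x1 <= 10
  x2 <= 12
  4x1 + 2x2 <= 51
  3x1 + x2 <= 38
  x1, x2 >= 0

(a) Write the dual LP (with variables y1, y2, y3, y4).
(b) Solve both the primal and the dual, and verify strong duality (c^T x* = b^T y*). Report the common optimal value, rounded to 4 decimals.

The standard primal-dual pair for 'max c^T x s.t. A x <= b, x >= 0' is:
  Dual:  min b^T y  s.t.  A^T y >= c,  y >= 0.

So the dual LP is:
  minimize  10y1 + 12y2 + 51y3 + 38y4
  subject to:
    y1 + 4y3 + 3y4 >= 2
    y2 + 2y3 + y4 >= 3
    y1, y2, y3, y4 >= 0

Solving the primal: x* = (6.75, 12).
  primal value c^T x* = 49.5.
Solving the dual: y* = (0, 2, 0.5, 0).
  dual value b^T y* = 49.5.
Strong duality: c^T x* = b^T y*. Confirmed.

49.5


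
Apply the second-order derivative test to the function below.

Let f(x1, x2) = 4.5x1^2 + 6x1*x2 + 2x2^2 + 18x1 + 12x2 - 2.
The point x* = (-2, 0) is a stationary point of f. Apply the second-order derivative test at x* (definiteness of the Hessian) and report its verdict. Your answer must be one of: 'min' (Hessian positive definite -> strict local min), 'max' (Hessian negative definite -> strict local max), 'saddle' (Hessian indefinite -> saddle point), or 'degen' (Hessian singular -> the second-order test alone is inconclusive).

Compute the Hessian H = grad^2 f:
  H = [[9, 6], [6, 4]]
Verify stationarity: grad f(x*) = H x* + g = (0, 0).
Eigenvalues of H: 0, 13.
H has a zero eigenvalue (singular; positive semidefinite but not definite), so H is neither positive definite, negative definite, nor indefinite. The second-order test alone is inconclusive -> degen.
(Indeed, f is constant along the null direction of H through x*, so x* is not a strict local extremum.)

degen


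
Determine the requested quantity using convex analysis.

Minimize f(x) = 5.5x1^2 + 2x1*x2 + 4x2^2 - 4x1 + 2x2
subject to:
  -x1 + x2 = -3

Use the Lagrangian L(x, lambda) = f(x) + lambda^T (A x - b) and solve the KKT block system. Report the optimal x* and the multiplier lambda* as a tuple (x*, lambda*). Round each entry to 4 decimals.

Form the Lagrangian:
  L(x, lambda) = (1/2) x^T Q x + c^T x + lambda^T (A x - b)
Stationarity (grad_x L = 0): Q x + c + A^T lambda = 0.
Primal feasibility: A x = b.

This gives the KKT block system:
  [ Q   A^T ] [ x     ]   [-c ]
  [ A    0  ] [ lambda ] = [ b ]

Solving the linear system:
  x*      = (1.3913, -1.6087)
  lambda* = (8.087)
  f(x*)   = 7.7391

x* = (1.3913, -1.6087), lambda* = (8.087)


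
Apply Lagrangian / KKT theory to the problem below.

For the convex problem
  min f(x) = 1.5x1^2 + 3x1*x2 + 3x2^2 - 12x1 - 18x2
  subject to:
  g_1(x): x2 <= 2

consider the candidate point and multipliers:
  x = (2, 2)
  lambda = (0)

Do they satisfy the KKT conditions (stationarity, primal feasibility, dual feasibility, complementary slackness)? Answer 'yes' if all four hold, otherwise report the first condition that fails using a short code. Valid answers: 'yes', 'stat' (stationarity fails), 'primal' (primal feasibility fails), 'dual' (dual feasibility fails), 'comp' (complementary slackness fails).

Gradient of f: grad f(x) = Q x + c = (0, 0)
Constraint values g_i(x) = a_i^T x - b_i:
  g_1((2, 2)) = 0
Stationarity residual: grad f(x) + sum_i lambda_i a_i = (0, 0)
  -> stationarity OK
Primal feasibility (all g_i <= 0): OK
Dual feasibility (all lambda_i >= 0): OK
Complementary slackness (lambda_i * g_i(x) = 0 for all i): OK

Verdict: yes, KKT holds.

yes


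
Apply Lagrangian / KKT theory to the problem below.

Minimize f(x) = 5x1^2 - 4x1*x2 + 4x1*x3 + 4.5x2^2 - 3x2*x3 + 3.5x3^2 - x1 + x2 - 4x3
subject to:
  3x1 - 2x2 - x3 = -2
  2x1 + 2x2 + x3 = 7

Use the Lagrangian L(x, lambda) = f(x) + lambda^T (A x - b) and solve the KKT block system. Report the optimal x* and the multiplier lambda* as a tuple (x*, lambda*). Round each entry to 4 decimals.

Form the Lagrangian:
  L(x, lambda) = (1/2) x^T Q x + c^T x + lambda^T (A x - b)
Stationarity (grad_x L = 0): Q x + c + A^T lambda = 0.
Primal feasibility: A x = b.

This gives the KKT block system:
  [ Q   A^T ] [ x     ]   [-c ]
  [ A    0  ] [ lambda ] = [ b ]

Solving the linear system:
  x*      = (1, 1.7959, 1.4082)
  lambda* = (0.298, -4.1714)
  f(x*)   = 12.4796

x* = (1, 1.7959, 1.4082), lambda* = (0.298, -4.1714)


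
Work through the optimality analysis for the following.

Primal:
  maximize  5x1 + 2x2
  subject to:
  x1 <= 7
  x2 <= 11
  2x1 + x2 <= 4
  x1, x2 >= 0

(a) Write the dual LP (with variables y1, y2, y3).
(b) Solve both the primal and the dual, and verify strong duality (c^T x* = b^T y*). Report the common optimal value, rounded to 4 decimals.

The standard primal-dual pair for 'max c^T x s.t. A x <= b, x >= 0' is:
  Dual:  min b^T y  s.t.  A^T y >= c,  y >= 0.

So the dual LP is:
  minimize  7y1 + 11y2 + 4y3
  subject to:
    y1 + 2y3 >= 5
    y2 + y3 >= 2
    y1, y2, y3 >= 0

Solving the primal: x* = (2, 0).
  primal value c^T x* = 10.
Solving the dual: y* = (0, 0, 2.5).
  dual value b^T y* = 10.
Strong duality: c^T x* = b^T y*. Confirmed.

10


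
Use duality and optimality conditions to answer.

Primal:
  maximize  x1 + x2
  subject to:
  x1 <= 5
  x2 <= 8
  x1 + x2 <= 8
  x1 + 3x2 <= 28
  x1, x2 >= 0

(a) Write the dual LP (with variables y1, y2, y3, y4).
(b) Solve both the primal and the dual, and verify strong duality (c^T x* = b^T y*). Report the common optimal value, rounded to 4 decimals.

The standard primal-dual pair for 'max c^T x s.t. A x <= b, x >= 0' is:
  Dual:  min b^T y  s.t.  A^T y >= c,  y >= 0.

So the dual LP is:
  minimize  5y1 + 8y2 + 8y3 + 28y4
  subject to:
    y1 + y3 + y4 >= 1
    y2 + y3 + 3y4 >= 1
    y1, y2, y3, y4 >= 0

Solving the primal: x* = (5, 3).
  primal value c^T x* = 8.
Solving the dual: y* = (0, 0, 1, 0).
  dual value b^T y* = 8.
Strong duality: c^T x* = b^T y*. Confirmed.

8


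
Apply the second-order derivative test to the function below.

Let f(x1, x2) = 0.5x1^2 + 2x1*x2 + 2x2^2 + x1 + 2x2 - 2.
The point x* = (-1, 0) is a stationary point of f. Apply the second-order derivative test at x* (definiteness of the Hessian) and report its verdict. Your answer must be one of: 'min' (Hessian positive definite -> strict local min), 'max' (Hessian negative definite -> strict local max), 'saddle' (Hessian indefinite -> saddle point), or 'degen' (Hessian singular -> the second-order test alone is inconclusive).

Compute the Hessian H = grad^2 f:
  H = [[1, 2], [2, 4]]
Verify stationarity: grad f(x*) = H x* + g = (0, 0).
Eigenvalues of H: 0, 5.
H has a zero eigenvalue (singular; positive semidefinite but not definite), so H is neither positive definite, negative definite, nor indefinite. The second-order test alone is inconclusive -> degen.
(Indeed, f is constant along the null direction of H through x*, so x* is not a strict local extremum.)

degen


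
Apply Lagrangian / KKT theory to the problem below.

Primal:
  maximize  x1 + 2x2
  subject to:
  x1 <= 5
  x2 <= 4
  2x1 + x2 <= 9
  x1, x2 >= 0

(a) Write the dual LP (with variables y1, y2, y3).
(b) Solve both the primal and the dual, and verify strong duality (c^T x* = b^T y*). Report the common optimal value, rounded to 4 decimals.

The standard primal-dual pair for 'max c^T x s.t. A x <= b, x >= 0' is:
  Dual:  min b^T y  s.t.  A^T y >= c,  y >= 0.

So the dual LP is:
  minimize  5y1 + 4y2 + 9y3
  subject to:
    y1 + 2y3 >= 1
    y2 + y3 >= 2
    y1, y2, y3 >= 0

Solving the primal: x* = (2.5, 4).
  primal value c^T x* = 10.5.
Solving the dual: y* = (0, 1.5, 0.5).
  dual value b^T y* = 10.5.
Strong duality: c^T x* = b^T y*. Confirmed.

10.5


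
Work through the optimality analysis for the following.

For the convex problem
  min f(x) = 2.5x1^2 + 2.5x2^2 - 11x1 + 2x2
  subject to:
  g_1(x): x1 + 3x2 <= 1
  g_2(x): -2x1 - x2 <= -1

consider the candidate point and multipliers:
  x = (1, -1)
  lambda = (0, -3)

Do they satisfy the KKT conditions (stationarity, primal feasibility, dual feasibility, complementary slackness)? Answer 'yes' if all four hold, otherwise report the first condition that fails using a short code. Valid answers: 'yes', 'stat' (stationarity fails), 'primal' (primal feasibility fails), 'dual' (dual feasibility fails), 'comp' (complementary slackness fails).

Gradient of f: grad f(x) = Q x + c = (-6, -3)
Constraint values g_i(x) = a_i^T x - b_i:
  g_1((1, -1)) = -3
  g_2((1, -1)) = 0
Stationarity residual: grad f(x) + sum_i lambda_i a_i = (0, 0)
  -> stationarity OK
Primal feasibility (all g_i <= 0): OK
Dual feasibility (all lambda_i >= 0): FAILS
Complementary slackness (lambda_i * g_i(x) = 0 for all i): OK

Verdict: the first failing condition is dual_feasibility -> dual.

dual


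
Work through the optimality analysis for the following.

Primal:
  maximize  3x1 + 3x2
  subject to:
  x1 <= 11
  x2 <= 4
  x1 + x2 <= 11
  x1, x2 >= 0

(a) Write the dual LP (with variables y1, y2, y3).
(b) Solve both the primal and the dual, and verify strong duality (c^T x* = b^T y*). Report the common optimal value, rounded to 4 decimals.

The standard primal-dual pair for 'max c^T x s.t. A x <= b, x >= 0' is:
  Dual:  min b^T y  s.t.  A^T y >= c,  y >= 0.

So the dual LP is:
  minimize  11y1 + 4y2 + 11y3
  subject to:
    y1 + y3 >= 3
    y2 + y3 >= 3
    y1, y2, y3 >= 0

Solving the primal: x* = (7, 4).
  primal value c^T x* = 33.
Solving the dual: y* = (0, 0, 3).
  dual value b^T y* = 33.
Strong duality: c^T x* = b^T y*. Confirmed.

33


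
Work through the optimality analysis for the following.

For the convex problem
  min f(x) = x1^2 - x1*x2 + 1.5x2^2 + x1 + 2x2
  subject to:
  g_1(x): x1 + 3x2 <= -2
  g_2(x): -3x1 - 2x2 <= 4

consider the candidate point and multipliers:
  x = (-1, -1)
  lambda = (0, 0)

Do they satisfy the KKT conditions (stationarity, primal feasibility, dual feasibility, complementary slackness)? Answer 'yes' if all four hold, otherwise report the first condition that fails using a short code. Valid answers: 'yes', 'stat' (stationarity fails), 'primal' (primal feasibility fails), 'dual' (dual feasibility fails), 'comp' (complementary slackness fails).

Gradient of f: grad f(x) = Q x + c = (0, 0)
Constraint values g_i(x) = a_i^T x - b_i:
  g_1((-1, -1)) = -2
  g_2((-1, -1)) = 1
Stationarity residual: grad f(x) + sum_i lambda_i a_i = (0, 0)
  -> stationarity OK
Primal feasibility (all g_i <= 0): FAILS
Dual feasibility (all lambda_i >= 0): OK
Complementary slackness (lambda_i * g_i(x) = 0 for all i): OK

Verdict: the first failing condition is primal_feasibility -> primal.

primal
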